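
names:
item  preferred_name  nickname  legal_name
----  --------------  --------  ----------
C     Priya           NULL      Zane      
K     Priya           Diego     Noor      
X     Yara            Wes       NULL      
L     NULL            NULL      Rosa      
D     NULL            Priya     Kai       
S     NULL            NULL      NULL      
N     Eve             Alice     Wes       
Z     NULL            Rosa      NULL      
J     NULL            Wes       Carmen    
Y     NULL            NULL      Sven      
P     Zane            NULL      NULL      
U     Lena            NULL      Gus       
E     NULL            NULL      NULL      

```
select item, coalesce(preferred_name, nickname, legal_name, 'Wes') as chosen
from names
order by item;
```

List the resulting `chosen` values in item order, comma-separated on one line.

Priya, Priya, Wes, Wes, Priya, Rosa, Eve, Zane, Wes, Lena, Yara, Sven, Rosa

item=C: preferred_name=Priya → Priya
item=D: preferred_name=NULL, nickname=Priya → Priya
item=E: preferred_name=NULL, nickname=NULL, legal_name=NULL, → literal Wes → Wes
item=J: preferred_name=NULL, nickname=Wes → Wes
item=K: preferred_name=Priya → Priya
item=L: preferred_name=NULL, nickname=NULL, legal_name=Rosa → Rosa
item=N: preferred_name=Eve → Eve
item=P: preferred_name=Zane → Zane
item=S: preferred_name=NULL, nickname=NULL, legal_name=NULL, → literal Wes → Wes
item=U: preferred_name=Lena → Lena
item=X: preferred_name=Yara → Yara
item=Y: preferred_name=NULL, nickname=NULL, legal_name=Sven → Sven
item=Z: preferred_name=NULL, nickname=Rosa → Rosa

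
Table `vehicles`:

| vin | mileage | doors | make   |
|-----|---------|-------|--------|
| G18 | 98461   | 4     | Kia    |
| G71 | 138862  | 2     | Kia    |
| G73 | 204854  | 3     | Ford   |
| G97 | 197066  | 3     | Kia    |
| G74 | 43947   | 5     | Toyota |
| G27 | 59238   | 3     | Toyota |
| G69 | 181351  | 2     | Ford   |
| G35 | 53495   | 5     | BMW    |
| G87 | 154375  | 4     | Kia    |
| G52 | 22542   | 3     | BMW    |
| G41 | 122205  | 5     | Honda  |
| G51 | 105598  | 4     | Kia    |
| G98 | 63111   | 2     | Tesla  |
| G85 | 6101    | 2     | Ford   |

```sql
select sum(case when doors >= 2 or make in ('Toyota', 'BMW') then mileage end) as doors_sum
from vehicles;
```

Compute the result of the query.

vin=G18: ✓ → 98461
vin=G71: ✓ → 138862
vin=G73: ✓ → 204854
vin=G97: ✓ → 197066
vin=G74: ✓ → 43947
vin=G27: ✓ → 59238
vin=G69: ✓ → 181351
vin=G35: ✓ → 53495
vin=G87: ✓ → 154375
vin=G52: ✓ → 22542
vin=G41: ✓ → 122205
vin=G51: ✓ → 105598
vin=G98: ✓ → 63111
vin=G85: ✓ → 6101
doors_sum = 98461 + 138862 + 204854 + 197066 + 43947 + 59238 + 181351 + 53495 + 154375 + 22542 + 122205 + 105598 + 63111 + 6101 = 1451206

1451206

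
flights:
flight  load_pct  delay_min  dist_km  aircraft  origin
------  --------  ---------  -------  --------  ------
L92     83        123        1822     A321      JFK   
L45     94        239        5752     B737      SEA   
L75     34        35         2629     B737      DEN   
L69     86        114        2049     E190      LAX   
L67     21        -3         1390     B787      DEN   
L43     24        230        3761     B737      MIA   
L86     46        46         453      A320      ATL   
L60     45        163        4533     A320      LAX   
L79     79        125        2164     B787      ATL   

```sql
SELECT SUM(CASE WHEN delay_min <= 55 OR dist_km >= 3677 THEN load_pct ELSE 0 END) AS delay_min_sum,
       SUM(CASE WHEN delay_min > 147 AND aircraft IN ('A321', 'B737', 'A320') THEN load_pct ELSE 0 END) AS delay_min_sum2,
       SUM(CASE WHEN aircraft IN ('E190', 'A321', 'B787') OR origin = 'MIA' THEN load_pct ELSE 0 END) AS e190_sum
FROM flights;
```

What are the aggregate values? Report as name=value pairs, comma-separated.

[delay_min_sum: delay_min <= 55 OR dist_km >= 3677]
flight=L92: ✗
flight=L45: ✓ → 94
flight=L75: ✓ → 34
flight=L69: ✗
flight=L67: ✓ → 21
flight=L43: ✓ → 24
flight=L86: ✓ → 46
flight=L60: ✓ → 45
flight=L79: ✗
delay_min_sum = 94 + 34 + 21 + 24 + 46 + 45 = 264
—
[delay_min_sum2: delay_min > 147 AND aircraft IN ('A321', 'B737', 'A320')]
flight=L92: ✗
flight=L45: ✓ → 94
flight=L75: ✗
flight=L69: ✗
flight=L67: ✗
flight=L43: ✓ → 24
flight=L86: ✗
flight=L60: ✓ → 45
flight=L79: ✗
delay_min_sum2 = 94 + 24 + 45 = 163
—
[e190_sum: aircraft IN ('E190', 'A321', 'B787') OR origin = 'MIA']
flight=L92: ✓ → 83
flight=L45: ✗
flight=L75: ✗
flight=L69: ✓ → 86
flight=L67: ✓ → 21
flight=L43: ✓ → 24
flight=L86: ✗
flight=L60: ✗
flight=L79: ✓ → 79
e190_sum = 83 + 86 + 21 + 24 + 79 = 293

delay_min_sum=264, delay_min_sum2=163, e190_sum=293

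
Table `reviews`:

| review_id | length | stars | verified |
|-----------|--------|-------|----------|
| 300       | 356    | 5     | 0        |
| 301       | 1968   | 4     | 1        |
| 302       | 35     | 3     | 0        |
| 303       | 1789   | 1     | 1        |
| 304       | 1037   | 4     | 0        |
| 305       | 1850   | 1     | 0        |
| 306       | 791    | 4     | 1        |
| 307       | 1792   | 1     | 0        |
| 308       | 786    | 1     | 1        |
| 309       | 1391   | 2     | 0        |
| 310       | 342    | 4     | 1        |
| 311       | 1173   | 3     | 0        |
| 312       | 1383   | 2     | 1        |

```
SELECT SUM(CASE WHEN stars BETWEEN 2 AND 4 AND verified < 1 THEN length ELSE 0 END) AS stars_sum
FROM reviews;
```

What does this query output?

3636

review_id=300: ✗
review_id=301: ✗
review_id=302: ✓ → 35
review_id=303: ✗
review_id=304: ✓ → 1037
review_id=305: ✗
review_id=306: ✗
review_id=307: ✗
review_id=308: ✗
review_id=309: ✓ → 1391
review_id=310: ✗
review_id=311: ✓ → 1173
review_id=312: ✗
stars_sum = 35 + 1037 + 1391 + 1173 = 3636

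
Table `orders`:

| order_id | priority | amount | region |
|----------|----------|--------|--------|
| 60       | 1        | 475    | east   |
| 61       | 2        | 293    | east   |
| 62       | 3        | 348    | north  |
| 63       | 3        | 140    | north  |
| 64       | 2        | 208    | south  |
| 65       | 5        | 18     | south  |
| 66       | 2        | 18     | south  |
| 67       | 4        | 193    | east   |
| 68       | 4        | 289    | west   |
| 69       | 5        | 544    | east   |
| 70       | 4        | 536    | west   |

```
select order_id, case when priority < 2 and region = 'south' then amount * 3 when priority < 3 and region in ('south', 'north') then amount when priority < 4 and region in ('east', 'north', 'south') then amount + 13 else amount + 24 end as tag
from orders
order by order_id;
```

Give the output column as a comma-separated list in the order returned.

order_id=60: priority < 4 and region in ('east', 'north', 'south') → 488
order_id=61: priority < 4 and region in ('east', 'north', 'south') → 306
order_id=62: priority < 4 and region in ('east', 'north', 'south') → 361
order_id=63: priority < 4 and region in ('east', 'north', 'south') → 153
order_id=64: priority < 3 and region in ('south', 'north') → 208
order_id=65: ELSE → 42
order_id=66: priority < 3 and region in ('south', 'north') → 18
order_id=67: ELSE → 217
order_id=68: ELSE → 313
order_id=69: ELSE → 568
order_id=70: ELSE → 560

488, 306, 361, 153, 208, 42, 18, 217, 313, 568, 560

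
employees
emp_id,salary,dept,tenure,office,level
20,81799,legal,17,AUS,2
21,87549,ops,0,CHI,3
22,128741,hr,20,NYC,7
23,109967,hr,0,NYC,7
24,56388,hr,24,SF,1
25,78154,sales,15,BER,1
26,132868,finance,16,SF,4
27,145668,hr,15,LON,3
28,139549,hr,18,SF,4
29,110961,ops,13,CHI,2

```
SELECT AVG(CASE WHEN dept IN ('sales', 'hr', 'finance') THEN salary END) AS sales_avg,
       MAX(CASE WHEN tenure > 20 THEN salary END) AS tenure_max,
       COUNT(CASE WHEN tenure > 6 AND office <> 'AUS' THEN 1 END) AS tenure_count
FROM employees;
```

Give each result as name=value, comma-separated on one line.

[sales_avg: dept IN ('sales', 'hr', 'finance')]
emp_id=20: ✗
emp_id=21: ✗
emp_id=22: ✓ → 128741
emp_id=23: ✓ → 109967
emp_id=24: ✓ → 56388
emp_id=25: ✓ → 78154
emp_id=26: ✓ → 132868
emp_id=27: ✓ → 145668
emp_id=28: ✓ → 139549
emp_id=29: ✗
sales_avg = (128741 + 109967 + 56388 + 78154 + 132868 + 145668 + 139549) / 7 = 113047.8571428571
—
[tenure_max: tenure > 20]
emp_id=20: ✗
emp_id=21: ✗
emp_id=22: ✗
emp_id=23: ✗
emp_id=24: ✓ → 56388
emp_id=25: ✗
emp_id=26: ✗
emp_id=27: ✗
emp_id=28: ✗
emp_id=29: ✗
tenure_max = MAX(56388) = 56388
—
[tenure_count: tenure > 6 AND office <> 'AUS']
emp_id=20: ✗
emp_id=21: ✗
emp_id=22: ✓ → 1
emp_id=23: ✗
emp_id=24: ✓ → 1
emp_id=25: ✓ → 1
emp_id=26: ✓ → 1
emp_id=27: ✓ → 1
emp_id=28: ✓ → 1
emp_id=29: ✓ → 1
tenure_count = COUNT(1, 1, 1, 1, 1, 1, 1) = 7

sales_avg=113047.8571428571, tenure_max=56388, tenure_count=7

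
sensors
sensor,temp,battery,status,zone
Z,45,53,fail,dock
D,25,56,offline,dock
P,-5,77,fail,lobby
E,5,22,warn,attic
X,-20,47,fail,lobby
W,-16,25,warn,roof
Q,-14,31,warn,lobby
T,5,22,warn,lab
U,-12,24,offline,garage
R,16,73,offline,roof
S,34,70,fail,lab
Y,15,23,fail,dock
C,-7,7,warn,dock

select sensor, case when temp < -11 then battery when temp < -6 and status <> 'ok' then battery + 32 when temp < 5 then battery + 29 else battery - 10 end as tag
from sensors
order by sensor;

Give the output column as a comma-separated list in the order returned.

sensor=C: temp < -6 and status <> 'ok' → 39
sensor=D: ELSE → 46
sensor=E: ELSE → 12
sensor=P: temp < 5 → 106
sensor=Q: temp < -11 → 31
sensor=R: ELSE → 63
sensor=S: ELSE → 60
sensor=T: ELSE → 12
sensor=U: temp < -11 → 24
sensor=W: temp < -11 → 25
sensor=X: temp < -11 → 47
sensor=Y: ELSE → 13
sensor=Z: ELSE → 43

39, 46, 12, 106, 31, 63, 60, 12, 24, 25, 47, 13, 43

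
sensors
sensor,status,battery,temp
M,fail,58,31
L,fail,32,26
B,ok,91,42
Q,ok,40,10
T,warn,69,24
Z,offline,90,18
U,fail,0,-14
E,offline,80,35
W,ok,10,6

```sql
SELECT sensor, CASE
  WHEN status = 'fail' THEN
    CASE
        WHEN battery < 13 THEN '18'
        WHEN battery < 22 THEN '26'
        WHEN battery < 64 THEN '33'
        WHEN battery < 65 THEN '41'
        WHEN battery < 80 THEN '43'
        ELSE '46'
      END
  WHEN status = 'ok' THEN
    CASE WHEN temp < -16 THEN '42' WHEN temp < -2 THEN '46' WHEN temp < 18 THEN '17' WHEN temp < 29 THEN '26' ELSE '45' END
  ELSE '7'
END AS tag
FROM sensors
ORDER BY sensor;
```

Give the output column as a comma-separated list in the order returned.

sensor=B: status='ok' → inner[ELSE] → 45
sensor=E: status='offline' → outer ELSE → 7
sensor=L: status='fail' → inner[battery < 64] → 33
sensor=M: status='fail' → inner[battery < 64] → 33
sensor=Q: status='ok' → inner[temp < 18] → 17
sensor=T: status='warn' → outer ELSE → 7
sensor=U: status='fail' → inner[battery < 13] → 18
sensor=W: status='ok' → inner[temp < 18] → 17
sensor=Z: status='offline' → outer ELSE → 7

45, 7, 33, 33, 17, 7, 18, 17, 7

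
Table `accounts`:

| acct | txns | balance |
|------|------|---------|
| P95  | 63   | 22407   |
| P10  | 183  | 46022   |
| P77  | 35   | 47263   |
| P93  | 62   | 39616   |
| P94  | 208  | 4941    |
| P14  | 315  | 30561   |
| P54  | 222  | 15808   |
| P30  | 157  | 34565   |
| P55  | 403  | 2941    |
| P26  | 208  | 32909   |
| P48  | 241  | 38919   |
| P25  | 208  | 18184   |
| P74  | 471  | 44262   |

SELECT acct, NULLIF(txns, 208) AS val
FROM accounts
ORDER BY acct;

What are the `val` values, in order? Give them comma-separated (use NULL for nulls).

183, 315, NULL, NULL, 157, 241, 222, 403, 471, 35, 62, NULL, 63

acct=P10: txns=183 vs 208: differ → 183
acct=P14: txns=315 vs 208: differ → 315
acct=P25: txns=208 vs 208: equal → NULL
acct=P26: txns=208 vs 208: equal → NULL
acct=P30: txns=157 vs 208: differ → 157
acct=P48: txns=241 vs 208: differ → 241
acct=P54: txns=222 vs 208: differ → 222
acct=P55: txns=403 vs 208: differ → 403
acct=P74: txns=471 vs 208: differ → 471
acct=P77: txns=35 vs 208: differ → 35
acct=P93: txns=62 vs 208: differ → 62
acct=P94: txns=208 vs 208: equal → NULL
acct=P95: txns=63 vs 208: differ → 63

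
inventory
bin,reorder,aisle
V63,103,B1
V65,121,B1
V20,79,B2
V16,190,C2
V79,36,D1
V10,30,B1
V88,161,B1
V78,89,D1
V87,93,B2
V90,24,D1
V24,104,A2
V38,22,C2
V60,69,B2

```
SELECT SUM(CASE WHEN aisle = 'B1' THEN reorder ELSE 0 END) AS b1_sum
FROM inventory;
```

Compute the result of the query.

415

bin=V63: ✓ → 103
bin=V65: ✓ → 121
bin=V20: ✗
bin=V16: ✗
bin=V79: ✗
bin=V10: ✓ → 30
bin=V88: ✓ → 161
bin=V78: ✗
bin=V87: ✗
bin=V90: ✗
bin=V24: ✗
bin=V38: ✗
bin=V60: ✗
b1_sum = 103 + 121 + 30 + 161 = 415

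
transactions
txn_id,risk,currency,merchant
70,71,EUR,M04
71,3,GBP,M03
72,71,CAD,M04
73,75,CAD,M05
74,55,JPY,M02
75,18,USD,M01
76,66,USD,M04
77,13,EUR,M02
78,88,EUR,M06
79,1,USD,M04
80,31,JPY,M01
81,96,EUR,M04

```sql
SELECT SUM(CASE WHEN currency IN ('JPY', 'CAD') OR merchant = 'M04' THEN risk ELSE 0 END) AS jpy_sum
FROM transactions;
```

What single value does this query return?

txn_id=70: ✓ → 71
txn_id=71: ✗
txn_id=72: ✓ → 71
txn_id=73: ✓ → 75
txn_id=74: ✓ → 55
txn_id=75: ✗
txn_id=76: ✓ → 66
txn_id=77: ✗
txn_id=78: ✗
txn_id=79: ✓ → 1
txn_id=80: ✓ → 31
txn_id=81: ✓ → 96
jpy_sum = 71 + 71 + 75 + 55 + 66 + 1 + 31 + 96 = 466

466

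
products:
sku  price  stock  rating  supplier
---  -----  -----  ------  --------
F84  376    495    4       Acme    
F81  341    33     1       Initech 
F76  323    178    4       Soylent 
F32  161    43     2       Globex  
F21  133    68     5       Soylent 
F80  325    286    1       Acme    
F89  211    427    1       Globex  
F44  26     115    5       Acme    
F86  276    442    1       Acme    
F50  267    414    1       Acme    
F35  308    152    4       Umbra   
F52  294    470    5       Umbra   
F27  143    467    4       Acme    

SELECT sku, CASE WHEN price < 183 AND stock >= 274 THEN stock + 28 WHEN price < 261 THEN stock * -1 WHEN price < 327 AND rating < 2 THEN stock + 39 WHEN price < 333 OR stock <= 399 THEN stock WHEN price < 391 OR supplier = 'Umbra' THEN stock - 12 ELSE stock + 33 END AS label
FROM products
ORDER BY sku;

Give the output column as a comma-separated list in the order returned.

-68, 495, -43, 152, -115, 453, 470, 178, 325, 33, 483, 481, -427

sku=F21: price < 261 → -68
sku=F27: price < 183 AND stock >= 274 → 495
sku=F32: price < 261 → -43
sku=F35: price < 333 OR stock <= 399 → 152
sku=F44: price < 261 → -115
sku=F50: price < 327 AND rating < 2 → 453
sku=F52: price < 333 OR stock <= 399 → 470
sku=F76: price < 333 OR stock <= 399 → 178
sku=F80: price < 327 AND rating < 2 → 325
sku=F81: price < 333 OR stock <= 399 → 33
sku=F84: price < 391 OR supplier = 'Umbra' → 483
sku=F86: price < 327 AND rating < 2 → 481
sku=F89: price < 261 → -427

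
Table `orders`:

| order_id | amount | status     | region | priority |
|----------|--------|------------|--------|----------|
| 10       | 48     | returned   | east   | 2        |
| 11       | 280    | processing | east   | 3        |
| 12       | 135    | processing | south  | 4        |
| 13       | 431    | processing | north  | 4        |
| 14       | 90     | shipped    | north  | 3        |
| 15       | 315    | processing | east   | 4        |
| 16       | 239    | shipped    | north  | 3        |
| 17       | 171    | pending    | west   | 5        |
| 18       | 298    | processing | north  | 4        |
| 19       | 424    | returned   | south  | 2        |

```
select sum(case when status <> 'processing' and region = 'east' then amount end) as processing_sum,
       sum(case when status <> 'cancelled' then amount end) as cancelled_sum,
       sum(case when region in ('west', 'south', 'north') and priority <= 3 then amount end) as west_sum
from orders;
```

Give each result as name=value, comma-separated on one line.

processing_sum=48, cancelled_sum=2431, west_sum=753

[processing_sum: status <> 'processing' and region = 'east']
order_id=10: ✓ → 48
order_id=11: ✗
order_id=12: ✗
order_id=13: ✗
order_id=14: ✗
order_id=15: ✗
order_id=16: ✗
order_id=17: ✗
order_id=18: ✗
order_id=19: ✗
processing_sum = 48
—
[cancelled_sum: status <> 'cancelled']
order_id=10: ✓ → 48
order_id=11: ✓ → 280
order_id=12: ✓ → 135
order_id=13: ✓ → 431
order_id=14: ✓ → 90
order_id=15: ✓ → 315
order_id=16: ✓ → 239
order_id=17: ✓ → 171
order_id=18: ✓ → 298
order_id=19: ✓ → 424
cancelled_sum = 48 + 280 + 135 + 431 + 90 + 315 + 239 + 171 + 298 + 424 = 2431
—
[west_sum: region in ('west', 'south', 'north') and priority <= 3]
order_id=10: ✗
order_id=11: ✗
order_id=12: ✗
order_id=13: ✗
order_id=14: ✓ → 90
order_id=15: ✗
order_id=16: ✓ → 239
order_id=17: ✗
order_id=18: ✗
order_id=19: ✓ → 424
west_sum = 90 + 239 + 424 = 753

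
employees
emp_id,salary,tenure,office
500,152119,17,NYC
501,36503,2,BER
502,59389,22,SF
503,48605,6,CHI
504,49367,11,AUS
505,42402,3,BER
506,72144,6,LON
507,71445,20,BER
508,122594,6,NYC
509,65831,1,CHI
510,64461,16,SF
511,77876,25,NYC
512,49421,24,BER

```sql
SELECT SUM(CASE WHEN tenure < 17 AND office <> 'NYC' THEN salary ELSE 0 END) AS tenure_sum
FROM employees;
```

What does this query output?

emp_id=500: ✗
emp_id=501: ✓ → 36503
emp_id=502: ✗
emp_id=503: ✓ → 48605
emp_id=504: ✓ → 49367
emp_id=505: ✓ → 42402
emp_id=506: ✓ → 72144
emp_id=507: ✗
emp_id=508: ✗
emp_id=509: ✓ → 65831
emp_id=510: ✓ → 64461
emp_id=511: ✗
emp_id=512: ✗
tenure_sum = 36503 + 48605 + 49367 + 42402 + 72144 + 65831 + 64461 = 379313

379313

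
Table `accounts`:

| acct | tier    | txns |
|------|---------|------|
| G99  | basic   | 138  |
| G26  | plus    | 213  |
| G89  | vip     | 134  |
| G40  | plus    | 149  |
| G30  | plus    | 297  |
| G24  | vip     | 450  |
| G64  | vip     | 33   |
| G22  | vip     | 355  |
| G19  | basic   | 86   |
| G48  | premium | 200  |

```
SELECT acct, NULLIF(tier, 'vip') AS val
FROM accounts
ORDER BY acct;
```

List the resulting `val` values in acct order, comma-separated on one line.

acct=G19: tier=basic vs vip: differ → basic
acct=G22: tier=vip vs vip: equal → NULL
acct=G24: tier=vip vs vip: equal → NULL
acct=G26: tier=plus vs vip: differ → plus
acct=G30: tier=plus vs vip: differ → plus
acct=G40: tier=plus vs vip: differ → plus
acct=G48: tier=premium vs vip: differ → premium
acct=G64: tier=vip vs vip: equal → NULL
acct=G89: tier=vip vs vip: equal → NULL
acct=G99: tier=basic vs vip: differ → basic

basic, NULL, NULL, plus, plus, plus, premium, NULL, NULL, basic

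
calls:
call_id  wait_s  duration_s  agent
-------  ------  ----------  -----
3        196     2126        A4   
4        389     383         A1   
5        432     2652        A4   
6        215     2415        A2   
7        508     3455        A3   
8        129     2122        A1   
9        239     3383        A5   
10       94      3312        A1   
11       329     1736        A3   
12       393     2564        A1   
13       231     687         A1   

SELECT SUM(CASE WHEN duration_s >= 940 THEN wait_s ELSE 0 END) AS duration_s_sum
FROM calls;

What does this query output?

2535

call_id=3: ✓ → 196
call_id=4: ✗
call_id=5: ✓ → 432
call_id=6: ✓ → 215
call_id=7: ✓ → 508
call_id=8: ✓ → 129
call_id=9: ✓ → 239
call_id=10: ✓ → 94
call_id=11: ✓ → 329
call_id=12: ✓ → 393
call_id=13: ✗
duration_s_sum = 196 + 432 + 215 + 508 + 129 + 239 + 94 + 329 + 393 = 2535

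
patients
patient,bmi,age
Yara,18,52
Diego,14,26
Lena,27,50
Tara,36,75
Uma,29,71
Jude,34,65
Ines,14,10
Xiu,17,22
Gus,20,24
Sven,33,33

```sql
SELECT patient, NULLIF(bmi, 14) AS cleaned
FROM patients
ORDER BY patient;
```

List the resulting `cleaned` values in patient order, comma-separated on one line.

NULL, 20, NULL, 34, 27, 33, 36, 29, 17, 18

patient=Diego: bmi=14 vs 14: equal → NULL
patient=Gus: bmi=20 vs 14: differ → 20
patient=Ines: bmi=14 vs 14: equal → NULL
patient=Jude: bmi=34 vs 14: differ → 34
patient=Lena: bmi=27 vs 14: differ → 27
patient=Sven: bmi=33 vs 14: differ → 33
patient=Tara: bmi=36 vs 14: differ → 36
patient=Uma: bmi=29 vs 14: differ → 29
patient=Xiu: bmi=17 vs 14: differ → 17
patient=Yara: bmi=18 vs 14: differ → 18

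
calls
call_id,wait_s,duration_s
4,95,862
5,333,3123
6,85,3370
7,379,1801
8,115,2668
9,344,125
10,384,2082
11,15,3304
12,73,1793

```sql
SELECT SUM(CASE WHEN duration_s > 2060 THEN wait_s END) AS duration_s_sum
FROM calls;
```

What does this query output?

call_id=4: ✗
call_id=5: ✓ → 333
call_id=6: ✓ → 85
call_id=7: ✗
call_id=8: ✓ → 115
call_id=9: ✗
call_id=10: ✓ → 384
call_id=11: ✓ → 15
call_id=12: ✗
duration_s_sum = 333 + 85 + 115 + 384 + 15 = 932

932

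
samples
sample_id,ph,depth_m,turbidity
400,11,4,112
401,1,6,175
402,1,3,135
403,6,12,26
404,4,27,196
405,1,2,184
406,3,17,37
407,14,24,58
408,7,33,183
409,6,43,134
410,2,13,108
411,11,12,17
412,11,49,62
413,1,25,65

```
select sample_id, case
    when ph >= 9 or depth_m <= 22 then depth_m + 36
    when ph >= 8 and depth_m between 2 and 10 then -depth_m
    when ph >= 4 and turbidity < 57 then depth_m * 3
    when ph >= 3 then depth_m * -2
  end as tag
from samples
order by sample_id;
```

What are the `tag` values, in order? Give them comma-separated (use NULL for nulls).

sample_id=400: ph >= 9 or depth_m <= 22 → 40
sample_id=401: ph >= 9 or depth_m <= 22 → 42
sample_id=402: ph >= 9 or depth_m <= 22 → 39
sample_id=403: ph >= 9 or depth_m <= 22 → 48
sample_id=404: ph >= 3 → -54
sample_id=405: ph >= 9 or depth_m <= 22 → 38
sample_id=406: ph >= 9 or depth_m <= 22 → 53
sample_id=407: ph >= 9 or depth_m <= 22 → 60
sample_id=408: ph >= 3 → -66
sample_id=409: ph >= 3 → -86
sample_id=410: ph >= 9 or depth_m <= 22 → 49
sample_id=411: ph >= 9 or depth_m <= 22 → 48
sample_id=412: ph >= 9 or depth_m <= 22 → 85
sample_id=413: (no match → NULL) → NULL

40, 42, 39, 48, -54, 38, 53, 60, -66, -86, 49, 48, 85, NULL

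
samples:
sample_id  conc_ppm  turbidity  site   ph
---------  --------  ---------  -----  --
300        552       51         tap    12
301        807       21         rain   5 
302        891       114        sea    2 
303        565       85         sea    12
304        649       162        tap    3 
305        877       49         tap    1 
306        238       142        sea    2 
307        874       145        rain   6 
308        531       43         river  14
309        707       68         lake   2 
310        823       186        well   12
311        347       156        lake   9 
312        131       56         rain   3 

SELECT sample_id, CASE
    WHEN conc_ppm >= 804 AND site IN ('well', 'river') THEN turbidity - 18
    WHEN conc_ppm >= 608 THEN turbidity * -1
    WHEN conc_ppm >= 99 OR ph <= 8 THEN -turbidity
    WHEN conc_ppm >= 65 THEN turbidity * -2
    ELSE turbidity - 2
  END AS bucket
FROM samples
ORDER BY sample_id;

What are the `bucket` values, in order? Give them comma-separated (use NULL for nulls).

sample_id=300: conc_ppm >= 99 OR ph <= 8 → -51
sample_id=301: conc_ppm >= 608 → -21
sample_id=302: conc_ppm >= 608 → -114
sample_id=303: conc_ppm >= 99 OR ph <= 8 → -85
sample_id=304: conc_ppm >= 608 → -162
sample_id=305: conc_ppm >= 608 → -49
sample_id=306: conc_ppm >= 99 OR ph <= 8 → -142
sample_id=307: conc_ppm >= 608 → -145
sample_id=308: conc_ppm >= 99 OR ph <= 8 → -43
sample_id=309: conc_ppm >= 608 → -68
sample_id=310: conc_ppm >= 804 AND site IN ('well', 'river') → 168
sample_id=311: conc_ppm >= 99 OR ph <= 8 → -156
sample_id=312: conc_ppm >= 99 OR ph <= 8 → -56

-51, -21, -114, -85, -162, -49, -142, -145, -43, -68, 168, -156, -56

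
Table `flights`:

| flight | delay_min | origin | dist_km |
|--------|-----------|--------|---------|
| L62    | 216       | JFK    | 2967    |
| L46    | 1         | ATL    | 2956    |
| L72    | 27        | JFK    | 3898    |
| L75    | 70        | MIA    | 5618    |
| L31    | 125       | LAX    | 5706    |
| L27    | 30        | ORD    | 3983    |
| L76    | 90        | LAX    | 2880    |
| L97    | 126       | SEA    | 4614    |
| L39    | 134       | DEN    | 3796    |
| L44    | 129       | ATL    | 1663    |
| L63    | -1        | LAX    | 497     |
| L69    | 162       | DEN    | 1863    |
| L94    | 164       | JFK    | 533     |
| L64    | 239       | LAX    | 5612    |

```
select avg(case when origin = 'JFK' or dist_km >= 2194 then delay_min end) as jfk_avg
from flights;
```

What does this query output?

flight=L62: ✓ → 216
flight=L46: ✓ → 1
flight=L72: ✓ → 27
flight=L75: ✓ → 70
flight=L31: ✓ → 125
flight=L27: ✓ → 30
flight=L76: ✓ → 90
flight=L97: ✓ → 126
flight=L39: ✓ → 134
flight=L44: ✗
flight=L63: ✗
flight=L69: ✗
flight=L94: ✓ → 164
flight=L64: ✓ → 239
jfk_avg = (216 + 1 + 27 + 70 + 125 + 30 + 90 + 126 + 134 + 164 + 239) / 11 = 111.0909090909

111.0909090909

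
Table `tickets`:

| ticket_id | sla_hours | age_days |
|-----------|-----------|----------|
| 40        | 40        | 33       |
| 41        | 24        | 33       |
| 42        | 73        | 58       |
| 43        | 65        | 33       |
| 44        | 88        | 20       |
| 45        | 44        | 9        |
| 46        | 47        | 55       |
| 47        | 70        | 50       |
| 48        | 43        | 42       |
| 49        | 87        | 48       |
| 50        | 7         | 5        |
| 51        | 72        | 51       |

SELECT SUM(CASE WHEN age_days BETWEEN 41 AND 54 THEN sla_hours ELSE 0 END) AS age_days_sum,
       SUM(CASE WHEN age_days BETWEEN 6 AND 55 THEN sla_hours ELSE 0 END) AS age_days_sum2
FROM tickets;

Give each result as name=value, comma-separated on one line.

age_days_sum=272, age_days_sum2=580

[age_days_sum: age_days BETWEEN 41 AND 54]
ticket_id=40: ✗
ticket_id=41: ✗
ticket_id=42: ✗
ticket_id=43: ✗
ticket_id=44: ✗
ticket_id=45: ✗
ticket_id=46: ✗
ticket_id=47: ✓ → 70
ticket_id=48: ✓ → 43
ticket_id=49: ✓ → 87
ticket_id=50: ✗
ticket_id=51: ✓ → 72
age_days_sum = 70 + 43 + 87 + 72 = 272
—
[age_days_sum2: age_days BETWEEN 6 AND 55]
ticket_id=40: ✓ → 40
ticket_id=41: ✓ → 24
ticket_id=42: ✗
ticket_id=43: ✓ → 65
ticket_id=44: ✓ → 88
ticket_id=45: ✓ → 44
ticket_id=46: ✓ → 47
ticket_id=47: ✓ → 70
ticket_id=48: ✓ → 43
ticket_id=49: ✓ → 87
ticket_id=50: ✗
ticket_id=51: ✓ → 72
age_days_sum2 = 40 + 24 + 65 + 88 + 44 + 47 + 70 + 43 + 87 + 72 = 580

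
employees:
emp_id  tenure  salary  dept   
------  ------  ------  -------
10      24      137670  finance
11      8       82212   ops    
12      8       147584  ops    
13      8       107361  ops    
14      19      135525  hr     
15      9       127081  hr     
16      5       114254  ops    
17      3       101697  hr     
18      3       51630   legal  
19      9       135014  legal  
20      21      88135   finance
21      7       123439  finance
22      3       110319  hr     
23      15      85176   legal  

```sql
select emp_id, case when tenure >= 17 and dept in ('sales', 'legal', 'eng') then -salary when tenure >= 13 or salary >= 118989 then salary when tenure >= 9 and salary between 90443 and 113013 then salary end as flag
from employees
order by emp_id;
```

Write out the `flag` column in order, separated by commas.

137670, NULL, 147584, NULL, 135525, 127081, NULL, NULL, NULL, 135014, 88135, 123439, NULL, 85176

emp_id=10: tenure >= 13 or salary >= 118989 → 137670
emp_id=11: (no match → NULL) → NULL
emp_id=12: tenure >= 13 or salary >= 118989 → 147584
emp_id=13: (no match → NULL) → NULL
emp_id=14: tenure >= 13 or salary >= 118989 → 135525
emp_id=15: tenure >= 13 or salary >= 118989 → 127081
emp_id=16: (no match → NULL) → NULL
emp_id=17: (no match → NULL) → NULL
emp_id=18: (no match → NULL) → NULL
emp_id=19: tenure >= 13 or salary >= 118989 → 135014
emp_id=20: tenure >= 13 or salary >= 118989 → 88135
emp_id=21: tenure >= 13 or salary >= 118989 → 123439
emp_id=22: (no match → NULL) → NULL
emp_id=23: tenure >= 13 or salary >= 118989 → 85176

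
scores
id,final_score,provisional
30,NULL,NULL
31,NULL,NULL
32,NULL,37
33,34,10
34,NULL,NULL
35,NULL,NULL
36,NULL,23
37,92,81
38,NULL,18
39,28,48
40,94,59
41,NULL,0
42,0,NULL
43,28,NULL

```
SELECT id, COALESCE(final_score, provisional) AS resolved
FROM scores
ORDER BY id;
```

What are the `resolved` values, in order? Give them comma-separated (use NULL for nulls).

id=30: final_score=NULL, provisional=NULL (all NULL) → NULL
id=31: final_score=NULL, provisional=NULL (all NULL) → NULL
id=32: final_score=NULL, provisional=37 → 37
id=33: final_score=34 → 34
id=34: final_score=NULL, provisional=NULL (all NULL) → NULL
id=35: final_score=NULL, provisional=NULL (all NULL) → NULL
id=36: final_score=NULL, provisional=23 → 23
id=37: final_score=92 → 92
id=38: final_score=NULL, provisional=18 → 18
id=39: final_score=28 → 28
id=40: final_score=94 → 94
id=41: final_score=NULL, provisional=0 → 0
id=42: final_score=0 → 0
id=43: final_score=28 → 28

NULL, NULL, 37, 34, NULL, NULL, 23, 92, 18, 28, 94, 0, 0, 28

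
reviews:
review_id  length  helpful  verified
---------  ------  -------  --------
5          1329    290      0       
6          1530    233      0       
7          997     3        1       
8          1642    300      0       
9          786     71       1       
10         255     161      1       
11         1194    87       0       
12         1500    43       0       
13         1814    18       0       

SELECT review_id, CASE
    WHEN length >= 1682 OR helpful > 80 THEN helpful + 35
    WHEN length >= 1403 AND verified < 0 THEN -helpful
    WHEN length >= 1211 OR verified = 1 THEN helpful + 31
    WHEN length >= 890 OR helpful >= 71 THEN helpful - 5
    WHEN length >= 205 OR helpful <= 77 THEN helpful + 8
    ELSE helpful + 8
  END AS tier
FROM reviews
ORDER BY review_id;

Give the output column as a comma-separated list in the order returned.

review_id=5: length >= 1682 OR helpful > 80 → 325
review_id=6: length >= 1682 OR helpful > 80 → 268
review_id=7: length >= 1211 OR verified = 1 → 34
review_id=8: length >= 1682 OR helpful > 80 → 335
review_id=9: length >= 1211 OR verified = 1 → 102
review_id=10: length >= 1682 OR helpful > 80 → 196
review_id=11: length >= 1682 OR helpful > 80 → 122
review_id=12: length >= 1211 OR verified = 1 → 74
review_id=13: length >= 1682 OR helpful > 80 → 53

325, 268, 34, 335, 102, 196, 122, 74, 53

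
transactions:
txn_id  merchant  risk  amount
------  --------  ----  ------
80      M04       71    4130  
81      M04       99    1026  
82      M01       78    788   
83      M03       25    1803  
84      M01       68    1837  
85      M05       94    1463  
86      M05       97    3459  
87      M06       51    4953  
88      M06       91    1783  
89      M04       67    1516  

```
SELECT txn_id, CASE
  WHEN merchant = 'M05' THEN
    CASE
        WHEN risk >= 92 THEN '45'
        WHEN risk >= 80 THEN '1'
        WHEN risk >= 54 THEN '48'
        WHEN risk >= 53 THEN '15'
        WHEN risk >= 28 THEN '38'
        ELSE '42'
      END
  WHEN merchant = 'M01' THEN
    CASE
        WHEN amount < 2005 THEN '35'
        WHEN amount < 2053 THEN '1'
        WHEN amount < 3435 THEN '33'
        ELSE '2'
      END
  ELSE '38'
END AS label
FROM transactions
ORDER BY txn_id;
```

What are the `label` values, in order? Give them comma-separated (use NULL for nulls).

38, 38, 35, 38, 35, 45, 45, 38, 38, 38

txn_id=80: merchant='M04' → outer ELSE → 38
txn_id=81: merchant='M04' → outer ELSE → 38
txn_id=82: merchant='M01' → inner[amount < 2005] → 35
txn_id=83: merchant='M03' → outer ELSE → 38
txn_id=84: merchant='M01' → inner[amount < 2005] → 35
txn_id=85: merchant='M05' → inner[risk >= 92] → 45
txn_id=86: merchant='M05' → inner[risk >= 92] → 45
txn_id=87: merchant='M06' → outer ELSE → 38
txn_id=88: merchant='M06' → outer ELSE → 38
txn_id=89: merchant='M04' → outer ELSE → 38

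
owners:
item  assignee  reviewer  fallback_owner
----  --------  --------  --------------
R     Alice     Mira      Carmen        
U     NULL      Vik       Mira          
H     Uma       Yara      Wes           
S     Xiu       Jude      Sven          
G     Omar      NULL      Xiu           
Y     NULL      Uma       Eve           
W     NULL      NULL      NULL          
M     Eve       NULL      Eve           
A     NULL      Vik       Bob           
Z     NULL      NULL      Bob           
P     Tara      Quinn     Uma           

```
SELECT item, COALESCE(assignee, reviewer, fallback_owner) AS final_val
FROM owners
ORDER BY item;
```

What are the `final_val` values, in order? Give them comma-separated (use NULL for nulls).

item=A: assignee=NULL, reviewer=Vik → Vik
item=G: assignee=Omar → Omar
item=H: assignee=Uma → Uma
item=M: assignee=Eve → Eve
item=P: assignee=Tara → Tara
item=R: assignee=Alice → Alice
item=S: assignee=Xiu → Xiu
item=U: assignee=NULL, reviewer=Vik → Vik
item=W: assignee=NULL, reviewer=NULL, fallback_owner=NULL (all NULL) → NULL
item=Y: assignee=NULL, reviewer=Uma → Uma
item=Z: assignee=NULL, reviewer=NULL, fallback_owner=Bob → Bob

Vik, Omar, Uma, Eve, Tara, Alice, Xiu, Vik, NULL, Uma, Bob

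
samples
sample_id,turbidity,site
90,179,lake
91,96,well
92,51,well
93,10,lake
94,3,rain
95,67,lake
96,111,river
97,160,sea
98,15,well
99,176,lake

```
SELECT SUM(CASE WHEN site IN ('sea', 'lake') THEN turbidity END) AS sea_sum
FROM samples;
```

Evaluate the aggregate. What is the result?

592

sample_id=90: ✓ → 179
sample_id=91: ✗
sample_id=92: ✗
sample_id=93: ✓ → 10
sample_id=94: ✗
sample_id=95: ✓ → 67
sample_id=96: ✗
sample_id=97: ✓ → 160
sample_id=98: ✗
sample_id=99: ✓ → 176
sea_sum = 179 + 10 + 67 + 160 + 176 = 592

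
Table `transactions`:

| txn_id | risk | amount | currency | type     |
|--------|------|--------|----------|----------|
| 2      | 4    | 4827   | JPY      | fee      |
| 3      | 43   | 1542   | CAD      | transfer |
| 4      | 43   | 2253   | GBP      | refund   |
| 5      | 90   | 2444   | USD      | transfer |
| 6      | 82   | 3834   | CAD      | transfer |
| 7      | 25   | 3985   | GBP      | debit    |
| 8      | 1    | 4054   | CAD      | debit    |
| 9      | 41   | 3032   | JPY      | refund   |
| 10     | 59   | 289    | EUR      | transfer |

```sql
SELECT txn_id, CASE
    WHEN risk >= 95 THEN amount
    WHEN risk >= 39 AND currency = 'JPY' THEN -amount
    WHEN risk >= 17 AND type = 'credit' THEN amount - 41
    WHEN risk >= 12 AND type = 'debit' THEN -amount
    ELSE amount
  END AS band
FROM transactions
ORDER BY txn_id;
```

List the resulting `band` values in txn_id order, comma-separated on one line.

txn_id=2: ELSE → 4827
txn_id=3: ELSE → 1542
txn_id=4: ELSE → 2253
txn_id=5: ELSE → 2444
txn_id=6: ELSE → 3834
txn_id=7: risk >= 12 AND type = 'debit' → -3985
txn_id=8: ELSE → 4054
txn_id=9: risk >= 39 AND currency = 'JPY' → -3032
txn_id=10: ELSE → 289

4827, 1542, 2253, 2444, 3834, -3985, 4054, -3032, 289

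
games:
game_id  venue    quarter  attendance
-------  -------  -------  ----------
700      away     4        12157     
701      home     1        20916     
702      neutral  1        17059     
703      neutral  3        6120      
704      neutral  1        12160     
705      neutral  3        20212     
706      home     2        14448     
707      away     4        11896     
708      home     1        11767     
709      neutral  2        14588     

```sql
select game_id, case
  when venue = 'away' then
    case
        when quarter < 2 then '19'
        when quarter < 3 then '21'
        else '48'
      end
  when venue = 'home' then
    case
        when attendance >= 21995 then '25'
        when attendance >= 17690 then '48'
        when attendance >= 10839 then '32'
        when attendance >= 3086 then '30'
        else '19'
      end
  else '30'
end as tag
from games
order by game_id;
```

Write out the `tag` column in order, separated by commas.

48, 48, 30, 30, 30, 30, 32, 48, 32, 30

game_id=700: venue='away' → inner[ELSE] → 48
game_id=701: venue='home' → inner[attendance >= 17690] → 48
game_id=702: venue='neutral' → outer ELSE → 30
game_id=703: venue='neutral' → outer ELSE → 30
game_id=704: venue='neutral' → outer ELSE → 30
game_id=705: venue='neutral' → outer ELSE → 30
game_id=706: venue='home' → inner[attendance >= 10839] → 32
game_id=707: venue='away' → inner[ELSE] → 48
game_id=708: venue='home' → inner[attendance >= 10839] → 32
game_id=709: venue='neutral' → outer ELSE → 30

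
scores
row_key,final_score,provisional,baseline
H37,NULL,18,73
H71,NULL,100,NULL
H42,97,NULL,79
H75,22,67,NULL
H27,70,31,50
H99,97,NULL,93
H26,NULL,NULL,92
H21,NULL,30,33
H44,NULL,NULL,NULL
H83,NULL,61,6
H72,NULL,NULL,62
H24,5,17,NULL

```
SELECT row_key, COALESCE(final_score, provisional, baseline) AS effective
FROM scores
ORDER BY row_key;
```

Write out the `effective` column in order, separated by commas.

row_key=H21: final_score=NULL, provisional=30 → 30
row_key=H24: final_score=5 → 5
row_key=H26: final_score=NULL, provisional=NULL, baseline=92 → 92
row_key=H27: final_score=70 → 70
row_key=H37: final_score=NULL, provisional=18 → 18
row_key=H42: final_score=97 → 97
row_key=H44: final_score=NULL, provisional=NULL, baseline=NULL (all NULL) → NULL
row_key=H71: final_score=NULL, provisional=100 → 100
row_key=H72: final_score=NULL, provisional=NULL, baseline=62 → 62
row_key=H75: final_score=22 → 22
row_key=H83: final_score=NULL, provisional=61 → 61
row_key=H99: final_score=97 → 97

30, 5, 92, 70, 18, 97, NULL, 100, 62, 22, 61, 97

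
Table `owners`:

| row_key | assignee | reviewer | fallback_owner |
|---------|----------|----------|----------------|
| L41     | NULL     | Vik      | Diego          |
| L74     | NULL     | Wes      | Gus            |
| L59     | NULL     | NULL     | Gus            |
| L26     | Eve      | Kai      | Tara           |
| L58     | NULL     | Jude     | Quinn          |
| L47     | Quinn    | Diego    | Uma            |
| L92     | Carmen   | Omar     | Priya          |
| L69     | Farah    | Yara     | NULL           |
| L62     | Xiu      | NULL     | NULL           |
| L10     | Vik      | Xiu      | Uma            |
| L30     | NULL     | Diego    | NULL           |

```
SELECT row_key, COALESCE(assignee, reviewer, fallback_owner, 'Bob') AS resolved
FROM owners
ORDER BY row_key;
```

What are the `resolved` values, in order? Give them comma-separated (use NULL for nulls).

Vik, Eve, Diego, Vik, Quinn, Jude, Gus, Xiu, Farah, Wes, Carmen

row_key=L10: assignee=Vik → Vik
row_key=L26: assignee=Eve → Eve
row_key=L30: assignee=NULL, reviewer=Diego → Diego
row_key=L41: assignee=NULL, reviewer=Vik → Vik
row_key=L47: assignee=Quinn → Quinn
row_key=L58: assignee=NULL, reviewer=Jude → Jude
row_key=L59: assignee=NULL, reviewer=NULL, fallback_owner=Gus → Gus
row_key=L62: assignee=Xiu → Xiu
row_key=L69: assignee=Farah → Farah
row_key=L74: assignee=NULL, reviewer=Wes → Wes
row_key=L92: assignee=Carmen → Carmen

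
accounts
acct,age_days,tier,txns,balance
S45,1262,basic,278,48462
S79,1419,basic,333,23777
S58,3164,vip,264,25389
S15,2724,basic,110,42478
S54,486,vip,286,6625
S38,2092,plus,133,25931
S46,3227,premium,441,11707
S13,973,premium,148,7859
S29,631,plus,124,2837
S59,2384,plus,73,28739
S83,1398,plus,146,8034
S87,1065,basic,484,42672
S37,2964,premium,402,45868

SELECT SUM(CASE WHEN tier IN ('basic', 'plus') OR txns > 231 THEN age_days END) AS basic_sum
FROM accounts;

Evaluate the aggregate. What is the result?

22816

acct=S45: ✓ → 1262
acct=S79: ✓ → 1419
acct=S58: ✓ → 3164
acct=S15: ✓ → 2724
acct=S54: ✓ → 486
acct=S38: ✓ → 2092
acct=S46: ✓ → 3227
acct=S13: ✗
acct=S29: ✓ → 631
acct=S59: ✓ → 2384
acct=S83: ✓ → 1398
acct=S87: ✓ → 1065
acct=S37: ✓ → 2964
basic_sum = 1262 + 1419 + 3164 + 2724 + 486 + 2092 + 3227 + 631 + 2384 + 1398 + 1065 + 2964 = 22816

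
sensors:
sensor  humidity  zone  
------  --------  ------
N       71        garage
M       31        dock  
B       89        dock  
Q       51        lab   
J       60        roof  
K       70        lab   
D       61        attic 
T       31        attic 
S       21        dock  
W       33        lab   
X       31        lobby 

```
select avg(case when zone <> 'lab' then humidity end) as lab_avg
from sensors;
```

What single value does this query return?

sensor=N: ✓ → 71
sensor=M: ✓ → 31
sensor=B: ✓ → 89
sensor=Q: ✗
sensor=J: ✓ → 60
sensor=K: ✗
sensor=D: ✓ → 61
sensor=T: ✓ → 31
sensor=S: ✓ → 21
sensor=W: ✗
sensor=X: ✓ → 31
lab_avg = (71 + 31 + 89 + 60 + 61 + 31 + 21 + 31) / 8 = 49.375

49.375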